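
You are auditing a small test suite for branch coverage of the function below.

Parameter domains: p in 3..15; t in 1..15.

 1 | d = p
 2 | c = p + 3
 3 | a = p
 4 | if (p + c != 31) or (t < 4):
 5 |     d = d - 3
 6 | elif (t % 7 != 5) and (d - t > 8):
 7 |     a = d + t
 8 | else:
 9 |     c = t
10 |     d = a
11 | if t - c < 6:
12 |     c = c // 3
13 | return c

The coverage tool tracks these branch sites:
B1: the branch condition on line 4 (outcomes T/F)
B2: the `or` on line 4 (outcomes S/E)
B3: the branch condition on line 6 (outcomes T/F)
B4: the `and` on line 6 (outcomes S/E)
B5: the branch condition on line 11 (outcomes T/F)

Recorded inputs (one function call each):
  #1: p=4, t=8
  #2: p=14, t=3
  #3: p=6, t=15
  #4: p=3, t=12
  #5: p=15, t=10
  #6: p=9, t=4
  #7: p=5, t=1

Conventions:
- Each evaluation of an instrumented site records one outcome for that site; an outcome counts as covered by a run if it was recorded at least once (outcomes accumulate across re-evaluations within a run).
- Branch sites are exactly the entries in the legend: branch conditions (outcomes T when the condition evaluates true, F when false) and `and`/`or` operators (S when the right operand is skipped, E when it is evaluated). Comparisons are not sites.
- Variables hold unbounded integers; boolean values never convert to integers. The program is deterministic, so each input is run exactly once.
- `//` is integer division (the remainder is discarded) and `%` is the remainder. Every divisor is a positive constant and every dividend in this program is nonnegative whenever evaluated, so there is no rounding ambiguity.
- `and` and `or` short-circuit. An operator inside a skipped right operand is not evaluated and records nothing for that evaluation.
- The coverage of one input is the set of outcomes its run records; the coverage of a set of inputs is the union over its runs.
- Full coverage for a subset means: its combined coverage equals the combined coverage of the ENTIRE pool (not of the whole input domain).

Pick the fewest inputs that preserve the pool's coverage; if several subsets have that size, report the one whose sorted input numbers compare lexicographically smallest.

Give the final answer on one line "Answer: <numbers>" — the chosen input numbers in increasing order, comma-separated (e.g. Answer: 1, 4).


test 1 (p=4, t=8) hits B1=T, B2=S, B5=T
test 2 (p=14, t=3) hits B1=T, B2=E, B5=T
test 3 (p=6, t=15) hits B1=T, B2=S, B5=F
test 4 (p=3, t=12) hits B1=T, B2=S, B5=F
test 5 (p=15, t=10) hits B1=T, B2=S, B5=T
test 6 (p=9, t=4) hits B1=T, B2=S, B5=T
test 7 (p=5, t=1) hits B1=T, B2=S, B5=T
pool-wide coverage (5 outcomes): B1=T, B2=S, B2=E, B5=T, B5=F
no size-1 subset reaches all 5 outcomes (best union: 3/5)
the canonical winner is {2, 3}: size 2, full 5-outcome coverage, earliest index list among size-2 covers
Answer: 2, 3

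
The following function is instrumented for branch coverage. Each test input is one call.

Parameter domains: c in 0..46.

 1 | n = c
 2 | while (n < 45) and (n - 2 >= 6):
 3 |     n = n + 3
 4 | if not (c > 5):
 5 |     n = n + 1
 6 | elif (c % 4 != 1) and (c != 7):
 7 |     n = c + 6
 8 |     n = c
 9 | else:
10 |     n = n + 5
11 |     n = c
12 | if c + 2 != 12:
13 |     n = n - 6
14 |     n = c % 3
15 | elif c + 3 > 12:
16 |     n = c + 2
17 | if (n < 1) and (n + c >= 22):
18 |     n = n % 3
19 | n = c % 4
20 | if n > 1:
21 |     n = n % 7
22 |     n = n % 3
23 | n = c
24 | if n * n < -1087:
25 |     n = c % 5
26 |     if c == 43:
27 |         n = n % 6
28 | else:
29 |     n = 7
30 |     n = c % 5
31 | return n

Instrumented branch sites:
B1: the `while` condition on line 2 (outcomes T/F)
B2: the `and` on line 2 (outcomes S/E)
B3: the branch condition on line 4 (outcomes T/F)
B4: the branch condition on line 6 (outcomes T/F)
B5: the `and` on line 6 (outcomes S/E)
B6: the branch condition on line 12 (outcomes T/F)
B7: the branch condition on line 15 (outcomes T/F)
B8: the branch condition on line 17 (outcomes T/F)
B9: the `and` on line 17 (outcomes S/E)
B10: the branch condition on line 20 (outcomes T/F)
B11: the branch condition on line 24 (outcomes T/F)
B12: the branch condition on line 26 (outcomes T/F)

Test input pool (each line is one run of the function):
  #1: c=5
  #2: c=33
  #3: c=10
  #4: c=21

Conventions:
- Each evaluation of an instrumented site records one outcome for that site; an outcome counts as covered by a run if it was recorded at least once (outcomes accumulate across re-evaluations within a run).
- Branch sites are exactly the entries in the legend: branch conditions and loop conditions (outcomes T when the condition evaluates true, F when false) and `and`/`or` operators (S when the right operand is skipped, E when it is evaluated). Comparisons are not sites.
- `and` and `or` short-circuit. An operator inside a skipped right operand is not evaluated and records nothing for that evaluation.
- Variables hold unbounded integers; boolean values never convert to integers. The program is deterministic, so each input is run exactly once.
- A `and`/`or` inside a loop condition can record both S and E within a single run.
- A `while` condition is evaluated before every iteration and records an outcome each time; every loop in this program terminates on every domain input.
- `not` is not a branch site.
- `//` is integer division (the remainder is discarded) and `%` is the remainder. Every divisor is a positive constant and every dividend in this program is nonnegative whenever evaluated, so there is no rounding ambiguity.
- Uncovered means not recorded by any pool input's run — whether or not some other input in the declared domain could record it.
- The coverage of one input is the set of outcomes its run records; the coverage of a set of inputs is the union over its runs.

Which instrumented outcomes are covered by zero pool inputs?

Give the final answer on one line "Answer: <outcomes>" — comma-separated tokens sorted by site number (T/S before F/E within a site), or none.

input #1, c=5: events B2->E, B1->F, B3->T, B6->T, B9->S, B8->F, B10->F, B11->F; outcomes B1=F, B2=E, B3=T, B6=T, B8=F, B9=S, B10=F, B11=F
input #2, c=33: events B2->E, B1->T, B2->E, B1->T, B2->E, B1->T, B2->E, B1->T, B2->S, B1->F, B3->F, B5->S, B4->F, B6->T, ...; outcomes B1=T, B1=F, B2=S, B2=E, B3=F, B4=F, B5=S, B6=T, B8=T, B9=E, B10=F, B11=F
input #3, c=10: events B2->E, B1->T, B2->E, B1->T, B2->E, B1->T, B2->E, B1->T, B2->E, B1->T, B2->E, B1->T, B2->E, B1->T, ...; outcomes B1=T, B1=F, B2=S, B2=E, B3=F, B4=T, B5=E, B6=F, B7=T, B8=F, B9=S, B10=T, B11=F
input #4, c=21: events B2->E, B1->T, B2->E, B1->T, B2->E, B1->T, B2->E, B1->T, B2->E, B1->T, B2->E, B1->T, B2->E, B1->T, ...; outcomes B1=T, B1=F, B2=S, B2=E, B3=F, B4=F, B5=S, B6=T, B8=F, B9=E, B10=F, B11=F
union over the pool: B1=T, B1=F, B2=S, B2=E, B3=T, B3=F, B4=T, B4=F, B5=S, B5=E, B6=T, B6=F, B7=T, B8=T, B8=F, B9=S, B9=E, B10=T, B10=F, B11=F
uncovered (4 of 24): B7=F, B11=T, B12=T, B12=F

Answer: B7=F, B11=T, B12=T, B12=F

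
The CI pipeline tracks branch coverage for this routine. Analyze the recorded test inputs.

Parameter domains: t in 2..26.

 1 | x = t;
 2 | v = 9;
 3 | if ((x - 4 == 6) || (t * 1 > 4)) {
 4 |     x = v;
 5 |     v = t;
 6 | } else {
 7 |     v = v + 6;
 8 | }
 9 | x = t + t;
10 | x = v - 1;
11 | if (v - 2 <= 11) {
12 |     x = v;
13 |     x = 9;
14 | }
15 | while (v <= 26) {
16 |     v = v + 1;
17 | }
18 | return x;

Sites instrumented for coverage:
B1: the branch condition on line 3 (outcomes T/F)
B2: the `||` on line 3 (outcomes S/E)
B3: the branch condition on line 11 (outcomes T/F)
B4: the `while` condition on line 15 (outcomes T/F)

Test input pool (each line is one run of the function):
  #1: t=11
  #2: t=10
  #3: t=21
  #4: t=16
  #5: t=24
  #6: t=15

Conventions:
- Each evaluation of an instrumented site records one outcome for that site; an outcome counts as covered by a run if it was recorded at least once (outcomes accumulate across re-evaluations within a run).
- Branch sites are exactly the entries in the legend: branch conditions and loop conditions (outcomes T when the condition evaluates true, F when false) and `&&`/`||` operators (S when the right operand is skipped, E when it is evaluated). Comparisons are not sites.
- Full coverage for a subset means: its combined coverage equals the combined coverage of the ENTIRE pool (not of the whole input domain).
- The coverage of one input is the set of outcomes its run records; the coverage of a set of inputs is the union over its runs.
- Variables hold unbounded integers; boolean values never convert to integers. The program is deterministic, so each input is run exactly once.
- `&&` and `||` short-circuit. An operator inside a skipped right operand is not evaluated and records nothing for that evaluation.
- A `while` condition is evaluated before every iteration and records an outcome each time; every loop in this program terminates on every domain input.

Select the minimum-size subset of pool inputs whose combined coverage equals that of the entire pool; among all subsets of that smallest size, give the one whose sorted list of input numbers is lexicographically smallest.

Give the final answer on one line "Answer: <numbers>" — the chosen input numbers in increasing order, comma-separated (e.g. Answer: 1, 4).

input #1, t=11: events B2->E, B1->T, B3->T, B4->T, B4->T, B4->T, B4->T, B4->T, B4->T, B4->T, B4->T, B4->T, B4->T, B4->T, ...; outcomes B1=T, B2=E, B3=T, B4=T, B4=F
input #2, t=10: events B2->S, B1->T, B3->T, B4->T, B4->T, B4->T, B4->T, B4->T, B4->T, B4->T, B4->T, B4->T, B4->T, B4->T, ...; outcomes B1=T, B2=S, B3=T, B4=T, B4=F
input #3, t=21: events B2->E, B1->T, B3->F, B4->T, B4->T, B4->T, B4->T, B4->T, B4->T, B4->F; outcomes B1=T, B2=E, B3=F, B4=T, B4=F
input #4, t=16: events B2->E, B1->T, B3->F, B4->T, B4->T, B4->T, B4->T, B4->T, B4->T, B4->T, B4->T, B4->T, B4->T, B4->T, ...; outcomes B1=T, B2=E, B3=F, B4=T, B4=F
input #5, t=24: events B2->E, B1->T, B3->F, B4->T, B4->T, B4->T, B4->F; outcomes B1=T, B2=E, B3=F, B4=T, B4=F
input #6, t=15: events B2->E, B1->T, B3->F, B4->T, B4->T, B4->T, B4->T, B4->T, B4->T, B4->T, B4->T, B4->T, B4->T, B4->T, ...; outcomes B1=T, B2=E, B3=F, B4=T, B4=F
the full pool covers 7 outcomes: B1=T, B2=S, B2=E, B3=T, B3=F, B4=T, B4=F
size 1 is not enough: best union over all size-1 subsets is 5/7
inputs {2, 3} (size 2) cover everything; no size-2 subset with a lexicographically smaller index list covers all 7

Answer: 2, 3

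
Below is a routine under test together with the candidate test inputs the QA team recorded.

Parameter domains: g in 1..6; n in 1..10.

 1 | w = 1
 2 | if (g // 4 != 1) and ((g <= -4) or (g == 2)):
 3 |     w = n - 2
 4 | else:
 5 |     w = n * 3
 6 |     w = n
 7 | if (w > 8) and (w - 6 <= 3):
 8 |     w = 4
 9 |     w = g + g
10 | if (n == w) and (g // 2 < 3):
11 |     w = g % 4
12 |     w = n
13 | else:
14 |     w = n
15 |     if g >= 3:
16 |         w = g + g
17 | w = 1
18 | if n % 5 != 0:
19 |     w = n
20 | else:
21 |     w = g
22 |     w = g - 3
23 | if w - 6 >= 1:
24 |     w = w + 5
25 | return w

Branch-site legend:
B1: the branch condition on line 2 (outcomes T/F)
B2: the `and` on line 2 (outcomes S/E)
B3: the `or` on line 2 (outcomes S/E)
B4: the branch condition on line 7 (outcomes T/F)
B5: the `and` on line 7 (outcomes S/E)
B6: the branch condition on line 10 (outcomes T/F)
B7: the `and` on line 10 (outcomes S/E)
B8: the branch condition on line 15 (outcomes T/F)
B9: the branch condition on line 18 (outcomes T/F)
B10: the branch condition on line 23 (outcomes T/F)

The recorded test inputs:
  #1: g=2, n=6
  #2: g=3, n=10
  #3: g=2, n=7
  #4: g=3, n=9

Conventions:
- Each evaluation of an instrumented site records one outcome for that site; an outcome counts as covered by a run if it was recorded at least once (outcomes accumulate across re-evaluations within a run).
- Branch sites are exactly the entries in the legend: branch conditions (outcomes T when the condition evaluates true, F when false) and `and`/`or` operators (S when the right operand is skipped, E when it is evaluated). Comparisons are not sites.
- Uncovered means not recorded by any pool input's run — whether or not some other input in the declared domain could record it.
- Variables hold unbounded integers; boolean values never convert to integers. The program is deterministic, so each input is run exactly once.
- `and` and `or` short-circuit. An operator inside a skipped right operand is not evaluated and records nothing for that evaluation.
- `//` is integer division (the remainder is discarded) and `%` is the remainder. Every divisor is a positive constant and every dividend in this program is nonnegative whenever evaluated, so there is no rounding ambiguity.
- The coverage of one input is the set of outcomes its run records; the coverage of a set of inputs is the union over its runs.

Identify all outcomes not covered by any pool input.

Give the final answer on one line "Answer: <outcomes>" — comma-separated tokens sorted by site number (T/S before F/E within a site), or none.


input #1 (g=2, n=6): events B2->E, B3->E, B1->T, B5->S, B4->F, B7->S, B6->F, B8->F, B9->T, B10->F; covers B1=T, B2=E, B3=E, B4=F, B5=S, B6=F, B7=S, B8=F, B9=T, B10=F
input #2 (g=3, n=10): events B2->E, B3->E, B1->F, B5->E, B4->F, B7->E, B6->T, B9->F, B10->F; covers B1=F, B2=E, B3=E, B4=F, B5=E, B6=T, B7=E, B9=F, B10=F
input #3 (g=2, n=7): events B2->E, B3->E, B1->T, B5->S, B4->F, B7->S, B6->F, B8->F, B9->T, B10->T; covers B1=T, B2=E, B3=E, B4=F, B5=S, B6=F, B7=S, B8=F, B9=T, B10=T
input #4 (g=3, n=9): events B2->E, B3->E, B1->F, B5->E, B4->T, B7->S, B6->F, B8->T, B9->T, B10->T; covers B1=F, B2=E, B3=E, B4=T, B5=E, B6=F, B7=S, B8=T, B9=T, B10=T
union over the pool: B1=T, B1=F, B2=E, B3=E, B4=T, B4=F, B5=S, B5=E, B6=T, B6=F, B7=S, B7=E, B8=T, B8=F, B9=T, B9=F, B10=T, B10=F
uncovered (2 of 20): B2=S, B3=S
Answer: B2=S, B3=S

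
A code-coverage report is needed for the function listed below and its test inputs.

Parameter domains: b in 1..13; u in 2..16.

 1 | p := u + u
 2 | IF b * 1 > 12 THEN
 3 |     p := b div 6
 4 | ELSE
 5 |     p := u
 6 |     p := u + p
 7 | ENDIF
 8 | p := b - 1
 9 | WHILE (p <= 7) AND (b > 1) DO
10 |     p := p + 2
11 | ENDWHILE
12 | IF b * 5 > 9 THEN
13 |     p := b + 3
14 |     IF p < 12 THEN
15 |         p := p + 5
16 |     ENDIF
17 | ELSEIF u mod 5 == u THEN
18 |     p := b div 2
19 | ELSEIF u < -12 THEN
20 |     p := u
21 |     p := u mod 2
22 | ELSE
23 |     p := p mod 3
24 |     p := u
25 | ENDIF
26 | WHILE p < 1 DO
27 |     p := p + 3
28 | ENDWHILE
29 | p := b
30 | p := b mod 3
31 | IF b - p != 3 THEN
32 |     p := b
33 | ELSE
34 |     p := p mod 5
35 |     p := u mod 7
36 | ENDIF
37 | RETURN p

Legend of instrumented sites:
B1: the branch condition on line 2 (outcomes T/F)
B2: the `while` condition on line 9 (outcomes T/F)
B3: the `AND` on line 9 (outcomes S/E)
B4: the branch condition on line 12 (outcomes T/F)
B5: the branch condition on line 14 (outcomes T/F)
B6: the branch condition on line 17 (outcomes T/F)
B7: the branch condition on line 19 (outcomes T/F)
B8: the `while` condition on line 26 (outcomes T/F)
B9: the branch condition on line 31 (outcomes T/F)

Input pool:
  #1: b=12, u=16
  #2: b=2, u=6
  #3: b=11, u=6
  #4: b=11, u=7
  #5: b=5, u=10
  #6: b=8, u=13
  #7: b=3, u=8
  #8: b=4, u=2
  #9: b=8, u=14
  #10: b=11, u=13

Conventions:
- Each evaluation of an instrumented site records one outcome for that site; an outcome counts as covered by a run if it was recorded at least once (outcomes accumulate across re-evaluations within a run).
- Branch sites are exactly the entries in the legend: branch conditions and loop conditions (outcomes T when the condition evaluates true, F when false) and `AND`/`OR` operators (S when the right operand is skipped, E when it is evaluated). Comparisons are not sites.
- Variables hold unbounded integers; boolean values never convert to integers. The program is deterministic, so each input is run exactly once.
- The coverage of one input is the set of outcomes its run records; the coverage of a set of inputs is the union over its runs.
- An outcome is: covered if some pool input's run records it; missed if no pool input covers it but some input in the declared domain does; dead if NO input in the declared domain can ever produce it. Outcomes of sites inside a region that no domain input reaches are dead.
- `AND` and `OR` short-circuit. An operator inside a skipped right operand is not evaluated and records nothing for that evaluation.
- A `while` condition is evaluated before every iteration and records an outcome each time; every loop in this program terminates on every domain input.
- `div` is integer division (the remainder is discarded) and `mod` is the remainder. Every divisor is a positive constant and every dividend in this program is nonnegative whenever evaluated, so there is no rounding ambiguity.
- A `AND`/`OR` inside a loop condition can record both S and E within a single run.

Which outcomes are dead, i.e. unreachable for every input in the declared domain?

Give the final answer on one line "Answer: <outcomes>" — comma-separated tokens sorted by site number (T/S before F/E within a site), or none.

running all 195 domain inputs and tallying outcomes:
  B7=T: no domain input ever produces it -> dead
  reachable outcomes have witnesses, e.g. B1=T (e.g. b=13, u=2), B1=F (e.g. b=1, u=2), B2=T (e.g. b=2, u=2), B2=F (e.g. b=1, u=2)

Answer: B7=T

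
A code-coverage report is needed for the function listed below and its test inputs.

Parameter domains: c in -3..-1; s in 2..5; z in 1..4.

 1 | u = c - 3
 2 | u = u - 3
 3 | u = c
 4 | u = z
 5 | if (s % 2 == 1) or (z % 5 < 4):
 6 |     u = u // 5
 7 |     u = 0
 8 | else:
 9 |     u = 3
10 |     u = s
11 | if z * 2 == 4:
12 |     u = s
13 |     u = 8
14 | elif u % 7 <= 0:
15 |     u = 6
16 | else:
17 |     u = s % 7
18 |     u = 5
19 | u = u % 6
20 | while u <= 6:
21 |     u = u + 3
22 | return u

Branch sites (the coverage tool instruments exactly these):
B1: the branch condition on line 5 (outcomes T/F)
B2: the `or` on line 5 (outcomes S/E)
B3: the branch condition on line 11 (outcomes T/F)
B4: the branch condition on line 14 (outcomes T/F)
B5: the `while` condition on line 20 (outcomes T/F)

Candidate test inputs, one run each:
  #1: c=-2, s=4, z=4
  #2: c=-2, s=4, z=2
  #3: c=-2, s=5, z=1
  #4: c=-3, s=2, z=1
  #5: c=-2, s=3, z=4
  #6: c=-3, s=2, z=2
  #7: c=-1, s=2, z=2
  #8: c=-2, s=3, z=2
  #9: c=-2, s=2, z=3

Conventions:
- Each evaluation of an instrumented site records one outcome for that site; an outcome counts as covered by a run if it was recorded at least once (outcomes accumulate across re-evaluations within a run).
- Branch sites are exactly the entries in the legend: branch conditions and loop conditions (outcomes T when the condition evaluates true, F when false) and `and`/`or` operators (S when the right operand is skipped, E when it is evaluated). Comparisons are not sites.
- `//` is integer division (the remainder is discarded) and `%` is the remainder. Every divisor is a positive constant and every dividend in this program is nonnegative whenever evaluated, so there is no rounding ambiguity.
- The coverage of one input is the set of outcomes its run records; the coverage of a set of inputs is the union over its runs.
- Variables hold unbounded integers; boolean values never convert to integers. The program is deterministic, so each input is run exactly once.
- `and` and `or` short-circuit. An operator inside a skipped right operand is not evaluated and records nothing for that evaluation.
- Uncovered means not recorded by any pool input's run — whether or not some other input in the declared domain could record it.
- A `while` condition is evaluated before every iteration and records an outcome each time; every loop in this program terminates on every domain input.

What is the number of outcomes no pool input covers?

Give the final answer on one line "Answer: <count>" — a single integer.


input #1 (c=-2, s=4, z=4): events B2->E, B1->F, B3->F, B4->F, B5->T, B5->F; covers B1=F, B2=E, B3=F, B4=F, B5=T, B5=F
input #2 (c=-2, s=4, z=2): events B2->E, B1->T, B3->T, B5->T, B5->T, B5->F; covers B1=T, B2=E, B3=T, B5=T, B5=F
input #3 (c=-2, s=5, z=1): events B2->S, B1->T, B3->F, B4->T, B5->T, B5->T, B5->T, B5->F; covers B1=T, B2=S, B3=F, B4=T, B5=T, B5=F
input #4 (c=-3, s=2, z=1): events B2->E, B1->T, B3->F, B4->T, B5->T, B5->T, B5->T, B5->F; covers B1=T, B2=E, B3=F, B4=T, B5=T, B5=F
input #5 (c=-2, s=3, z=4): events B2->S, B1->T, B3->F, B4->T, B5->T, B5->T, B5->T, B5->F; covers B1=T, B2=S, B3=F, B4=T, B5=T, B5=F
input #6 (c=-3, s=2, z=2): events B2->E, B1->T, B3->T, B5->T, B5->T, B5->F; covers B1=T, B2=E, B3=T, B5=T, B5=F
input #7 (c=-1, s=2, z=2): events B2->E, B1->T, B3->T, B5->T, B5->T, B5->F; covers B1=T, B2=E, B3=T, B5=T, B5=F
input #8 (c=-2, s=3, z=2): events B2->S, B1->T, B3->T, B5->T, B5->T, B5->F; covers B1=T, B2=S, B3=T, B5=T, B5=F
input #9 (c=-2, s=2, z=3): events B2->E, B1->T, B3->F, B4->T, B5->T, B5->T, B5->T, B5->F; covers B1=T, B2=E, B3=F, B4=T, B5=T, B5=F
union over the pool: B1=T, B1=F, B2=S, B2=E, B3=T, B3=F, B4=T, B4=F, B5=T, B5=F
uncovered (0 of 10): none
Answer: 0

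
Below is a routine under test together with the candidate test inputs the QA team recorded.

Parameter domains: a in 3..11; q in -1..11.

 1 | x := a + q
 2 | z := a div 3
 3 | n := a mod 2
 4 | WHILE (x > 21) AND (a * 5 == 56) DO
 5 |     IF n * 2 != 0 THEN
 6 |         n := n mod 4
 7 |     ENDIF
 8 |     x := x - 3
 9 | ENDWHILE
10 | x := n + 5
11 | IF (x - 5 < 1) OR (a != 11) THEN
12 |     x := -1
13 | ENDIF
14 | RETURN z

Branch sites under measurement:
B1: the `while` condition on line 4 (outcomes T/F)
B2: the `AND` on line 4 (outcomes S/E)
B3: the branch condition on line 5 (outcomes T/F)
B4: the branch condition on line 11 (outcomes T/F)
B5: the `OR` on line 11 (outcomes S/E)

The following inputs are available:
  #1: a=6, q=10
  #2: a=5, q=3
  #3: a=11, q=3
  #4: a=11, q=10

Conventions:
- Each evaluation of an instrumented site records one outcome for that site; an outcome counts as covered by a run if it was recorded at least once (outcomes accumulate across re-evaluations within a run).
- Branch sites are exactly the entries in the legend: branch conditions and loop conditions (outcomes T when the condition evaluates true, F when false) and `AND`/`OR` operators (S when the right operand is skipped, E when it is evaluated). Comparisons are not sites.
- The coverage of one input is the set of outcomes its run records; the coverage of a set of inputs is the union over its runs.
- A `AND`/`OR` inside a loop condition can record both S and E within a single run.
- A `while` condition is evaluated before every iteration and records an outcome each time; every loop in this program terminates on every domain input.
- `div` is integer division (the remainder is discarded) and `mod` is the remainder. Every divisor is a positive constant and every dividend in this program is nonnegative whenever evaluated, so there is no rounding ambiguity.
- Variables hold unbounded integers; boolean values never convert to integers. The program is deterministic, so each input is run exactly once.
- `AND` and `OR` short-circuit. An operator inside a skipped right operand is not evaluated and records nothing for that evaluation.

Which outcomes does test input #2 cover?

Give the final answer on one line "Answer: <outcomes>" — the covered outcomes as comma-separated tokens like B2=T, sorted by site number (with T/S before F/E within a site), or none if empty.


Event log for input #2 (a=5, q=3):
  B2->S, B1->F, B5->E, B4->T
deduplicating events, the covered set is: B1=F, B2=S, B4=T, B5=E
Answer: B1=F, B2=S, B4=T, B5=E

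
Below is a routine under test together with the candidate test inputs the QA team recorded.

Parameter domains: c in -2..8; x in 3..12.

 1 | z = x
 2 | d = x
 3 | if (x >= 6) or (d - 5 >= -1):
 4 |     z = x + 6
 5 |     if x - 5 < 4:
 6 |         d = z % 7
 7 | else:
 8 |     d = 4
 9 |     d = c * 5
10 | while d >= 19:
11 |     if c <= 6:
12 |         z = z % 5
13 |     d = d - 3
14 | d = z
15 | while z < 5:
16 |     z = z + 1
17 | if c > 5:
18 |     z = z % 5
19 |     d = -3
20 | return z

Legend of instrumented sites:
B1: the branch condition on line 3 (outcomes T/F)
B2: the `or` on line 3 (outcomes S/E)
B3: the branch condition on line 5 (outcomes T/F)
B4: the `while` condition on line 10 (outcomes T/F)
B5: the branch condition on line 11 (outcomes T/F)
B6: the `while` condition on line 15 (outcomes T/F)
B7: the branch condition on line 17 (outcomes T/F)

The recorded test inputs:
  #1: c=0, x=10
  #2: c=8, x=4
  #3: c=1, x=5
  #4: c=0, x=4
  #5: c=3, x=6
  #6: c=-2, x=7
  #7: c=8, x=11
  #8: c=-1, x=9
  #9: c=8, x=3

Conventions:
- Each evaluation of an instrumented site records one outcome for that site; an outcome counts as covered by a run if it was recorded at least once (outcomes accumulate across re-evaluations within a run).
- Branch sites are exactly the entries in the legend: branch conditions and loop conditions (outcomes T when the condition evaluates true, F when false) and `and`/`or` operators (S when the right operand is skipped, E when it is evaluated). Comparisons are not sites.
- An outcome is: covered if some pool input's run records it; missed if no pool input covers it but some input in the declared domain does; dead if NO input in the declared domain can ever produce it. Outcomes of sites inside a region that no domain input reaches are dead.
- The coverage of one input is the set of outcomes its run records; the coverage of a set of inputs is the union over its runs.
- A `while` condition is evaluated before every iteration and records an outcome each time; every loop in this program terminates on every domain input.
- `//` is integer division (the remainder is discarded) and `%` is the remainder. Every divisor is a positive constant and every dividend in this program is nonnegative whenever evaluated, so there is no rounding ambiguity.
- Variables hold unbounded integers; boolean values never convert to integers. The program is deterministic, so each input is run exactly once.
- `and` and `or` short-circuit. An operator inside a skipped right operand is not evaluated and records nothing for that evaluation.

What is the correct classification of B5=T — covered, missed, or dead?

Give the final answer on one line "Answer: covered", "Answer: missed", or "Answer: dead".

no pool input records B5=T
but domain input (c=4, x=3) does record it -> reachable, so missed

Answer: missed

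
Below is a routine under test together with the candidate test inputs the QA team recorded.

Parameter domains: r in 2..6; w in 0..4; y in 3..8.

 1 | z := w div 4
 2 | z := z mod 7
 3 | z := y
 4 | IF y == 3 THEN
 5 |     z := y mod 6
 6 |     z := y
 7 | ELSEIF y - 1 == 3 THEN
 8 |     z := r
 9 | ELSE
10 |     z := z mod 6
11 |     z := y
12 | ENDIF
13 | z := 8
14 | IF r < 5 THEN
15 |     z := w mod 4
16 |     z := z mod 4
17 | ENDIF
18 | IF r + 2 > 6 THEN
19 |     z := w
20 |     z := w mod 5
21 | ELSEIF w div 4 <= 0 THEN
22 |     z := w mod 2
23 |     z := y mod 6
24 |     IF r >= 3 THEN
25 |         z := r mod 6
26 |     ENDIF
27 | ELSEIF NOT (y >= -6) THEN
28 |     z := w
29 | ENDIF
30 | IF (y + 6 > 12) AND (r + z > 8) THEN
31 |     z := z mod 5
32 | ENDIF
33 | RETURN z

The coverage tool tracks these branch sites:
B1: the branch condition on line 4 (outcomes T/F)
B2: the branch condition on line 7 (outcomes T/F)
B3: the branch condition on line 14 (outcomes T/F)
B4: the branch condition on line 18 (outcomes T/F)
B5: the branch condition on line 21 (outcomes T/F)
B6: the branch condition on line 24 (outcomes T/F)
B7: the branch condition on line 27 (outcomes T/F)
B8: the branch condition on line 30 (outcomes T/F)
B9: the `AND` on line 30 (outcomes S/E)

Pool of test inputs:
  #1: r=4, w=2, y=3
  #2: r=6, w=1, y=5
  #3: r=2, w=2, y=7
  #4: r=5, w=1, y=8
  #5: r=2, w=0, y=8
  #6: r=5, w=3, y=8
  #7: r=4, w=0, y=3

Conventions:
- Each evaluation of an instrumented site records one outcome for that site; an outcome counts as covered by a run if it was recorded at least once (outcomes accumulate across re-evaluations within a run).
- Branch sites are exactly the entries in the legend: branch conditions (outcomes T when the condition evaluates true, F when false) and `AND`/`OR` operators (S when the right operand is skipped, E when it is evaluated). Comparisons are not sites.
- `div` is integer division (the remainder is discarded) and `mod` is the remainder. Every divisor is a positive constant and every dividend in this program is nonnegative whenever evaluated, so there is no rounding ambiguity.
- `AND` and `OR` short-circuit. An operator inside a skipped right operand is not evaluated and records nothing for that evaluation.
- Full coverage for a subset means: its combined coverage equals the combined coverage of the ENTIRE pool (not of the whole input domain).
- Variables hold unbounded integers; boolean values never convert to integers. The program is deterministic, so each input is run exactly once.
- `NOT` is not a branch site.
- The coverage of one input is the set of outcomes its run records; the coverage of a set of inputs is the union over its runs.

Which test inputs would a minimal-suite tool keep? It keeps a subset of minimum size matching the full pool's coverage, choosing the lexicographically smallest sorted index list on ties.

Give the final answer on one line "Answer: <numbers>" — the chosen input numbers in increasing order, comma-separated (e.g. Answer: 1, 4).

run #1 (r=4, w=2, y=3) records B1=T, B3=T, B4=F, B5=T, B6=T, B8=F, B9=S
run #2 (r=6, w=1, y=5) records B1=F, B2=F, B3=F, B4=T, B8=F, B9=S
run #3 (r=2, w=2, y=7) records B1=F, B2=F, B3=T, B4=F, B5=T, B6=F, B8=F, B9=E
run #4 (r=5, w=1, y=8) records B1=F, B2=F, B3=F, B4=T, B8=F, B9=E
run #5 (r=2, w=0, y=8) records B1=F, B2=F, B3=T, B4=F, B5=T, B6=F, B8=F, B9=E
run #6 (r=5, w=3, y=8) records B1=F, B2=F, B3=F, B4=T, B8=F, B9=E
run #7 (r=4, w=0, y=3) records B1=T, B3=T, B4=F, B5=T, B6=T, B8=F, B9=S
union over all inputs: B1=T, B1=F, B2=F, B3=T, B3=F, B4=T, B4=F, B5=T, B6=T, B6=F, B8=F, B9=S, B9=E (13 outcomes)
every size-1 subset falls short of the 13 outcomes (best: 8/13)
every size-2 subset falls short of the 13 outcomes (best: 12/13)
at size 3, {1, 2, 3} reaches all 13 outcomes; every lexicographically earlier size-3 subset fails

Answer: 1, 2, 3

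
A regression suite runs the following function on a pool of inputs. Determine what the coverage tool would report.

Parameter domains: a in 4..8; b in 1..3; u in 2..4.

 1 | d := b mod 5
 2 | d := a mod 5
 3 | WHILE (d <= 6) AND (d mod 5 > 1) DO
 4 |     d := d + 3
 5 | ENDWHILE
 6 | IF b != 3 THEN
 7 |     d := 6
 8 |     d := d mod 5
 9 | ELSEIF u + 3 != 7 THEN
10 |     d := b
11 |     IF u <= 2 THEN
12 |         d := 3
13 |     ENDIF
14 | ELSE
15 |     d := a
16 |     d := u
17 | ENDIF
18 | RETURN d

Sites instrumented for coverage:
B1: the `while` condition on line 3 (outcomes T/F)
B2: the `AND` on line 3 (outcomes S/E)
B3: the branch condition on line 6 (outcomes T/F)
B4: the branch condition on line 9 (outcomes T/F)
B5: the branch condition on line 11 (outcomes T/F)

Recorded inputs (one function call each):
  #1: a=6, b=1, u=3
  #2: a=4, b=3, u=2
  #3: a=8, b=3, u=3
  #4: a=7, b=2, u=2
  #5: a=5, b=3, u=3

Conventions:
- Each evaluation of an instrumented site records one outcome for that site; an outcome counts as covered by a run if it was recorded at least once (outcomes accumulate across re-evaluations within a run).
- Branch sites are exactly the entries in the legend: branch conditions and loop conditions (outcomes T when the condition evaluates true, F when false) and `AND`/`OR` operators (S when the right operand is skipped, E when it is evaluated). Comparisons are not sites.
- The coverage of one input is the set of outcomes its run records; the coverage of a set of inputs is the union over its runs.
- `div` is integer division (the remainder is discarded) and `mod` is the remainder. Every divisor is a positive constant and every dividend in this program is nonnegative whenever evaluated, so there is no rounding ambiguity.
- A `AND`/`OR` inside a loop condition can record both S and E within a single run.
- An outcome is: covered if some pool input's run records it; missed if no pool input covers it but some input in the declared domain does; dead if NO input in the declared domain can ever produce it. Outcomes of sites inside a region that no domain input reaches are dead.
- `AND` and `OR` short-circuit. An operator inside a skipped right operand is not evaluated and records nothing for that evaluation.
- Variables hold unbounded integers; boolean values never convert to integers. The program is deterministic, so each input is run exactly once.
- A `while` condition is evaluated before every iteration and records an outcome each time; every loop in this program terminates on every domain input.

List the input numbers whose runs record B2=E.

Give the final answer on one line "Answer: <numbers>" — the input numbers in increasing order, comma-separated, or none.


input #1 (a=6, b=1, u=3): produces B2=E
input #2 (a=4, b=3, u=2): produces B2=E
input #3 (a=8, b=3, u=3): produces B2=E
input #4 (a=7, b=2, u=2): produces B2=E
input #5 (a=5, b=3, u=3): produces B2=E
Answer: 1, 2, 3, 4, 5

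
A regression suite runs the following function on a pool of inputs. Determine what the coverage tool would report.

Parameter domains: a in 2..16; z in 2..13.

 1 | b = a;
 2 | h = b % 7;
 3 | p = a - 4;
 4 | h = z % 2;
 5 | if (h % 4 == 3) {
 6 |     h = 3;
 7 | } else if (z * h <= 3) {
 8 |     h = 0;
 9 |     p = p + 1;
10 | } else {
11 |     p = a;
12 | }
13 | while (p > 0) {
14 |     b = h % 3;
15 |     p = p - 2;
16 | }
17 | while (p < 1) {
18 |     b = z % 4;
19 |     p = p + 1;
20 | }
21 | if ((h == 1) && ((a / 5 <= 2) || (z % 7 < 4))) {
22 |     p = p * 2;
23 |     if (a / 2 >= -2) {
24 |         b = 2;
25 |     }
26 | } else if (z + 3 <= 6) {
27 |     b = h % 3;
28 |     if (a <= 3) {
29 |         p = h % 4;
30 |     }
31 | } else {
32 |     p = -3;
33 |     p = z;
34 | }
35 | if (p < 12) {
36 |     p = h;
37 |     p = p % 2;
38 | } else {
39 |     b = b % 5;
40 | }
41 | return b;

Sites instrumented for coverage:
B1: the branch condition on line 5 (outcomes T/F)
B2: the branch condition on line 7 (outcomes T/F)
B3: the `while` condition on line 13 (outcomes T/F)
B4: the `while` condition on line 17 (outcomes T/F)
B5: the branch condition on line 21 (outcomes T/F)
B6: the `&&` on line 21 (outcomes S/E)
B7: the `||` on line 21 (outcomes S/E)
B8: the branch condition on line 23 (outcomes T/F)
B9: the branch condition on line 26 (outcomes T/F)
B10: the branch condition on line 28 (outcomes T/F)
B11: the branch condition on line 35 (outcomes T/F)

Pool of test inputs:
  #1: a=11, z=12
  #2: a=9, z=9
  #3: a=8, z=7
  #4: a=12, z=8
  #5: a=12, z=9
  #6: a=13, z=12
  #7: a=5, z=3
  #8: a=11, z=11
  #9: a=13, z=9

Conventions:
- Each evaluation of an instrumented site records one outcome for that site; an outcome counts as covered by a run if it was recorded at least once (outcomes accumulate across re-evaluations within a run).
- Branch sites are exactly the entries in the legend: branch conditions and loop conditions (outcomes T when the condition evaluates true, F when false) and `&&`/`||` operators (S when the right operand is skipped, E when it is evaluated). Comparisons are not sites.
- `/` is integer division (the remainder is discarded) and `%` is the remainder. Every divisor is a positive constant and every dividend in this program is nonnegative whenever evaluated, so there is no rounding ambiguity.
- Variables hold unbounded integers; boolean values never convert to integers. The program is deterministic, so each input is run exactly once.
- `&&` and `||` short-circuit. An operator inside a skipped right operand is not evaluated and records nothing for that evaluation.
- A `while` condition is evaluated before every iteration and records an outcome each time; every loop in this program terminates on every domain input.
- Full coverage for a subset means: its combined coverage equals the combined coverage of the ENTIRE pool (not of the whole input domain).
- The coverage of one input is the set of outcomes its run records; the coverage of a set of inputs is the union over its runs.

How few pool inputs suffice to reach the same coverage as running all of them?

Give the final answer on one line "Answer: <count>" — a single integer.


input #1 (a=11, z=12): events B1->F, B2->T, B3->T, B3->T, B3->T, B3->T, B3->F, B4->T, B4->F, B6->S, B5->F, B9->F, B11->F; covers B1=F, B2=T, B3=T, B3=F, B4=T, B4=F, B5=F, B6=S, B9=F, B11=F
input #2 (a=9, z=9): events B1->F, B2->F, B3->T, B3->T, B3->T, B3->T, B3->T, B3->F, B4->T, B4->T, B4->F, B6->E, B7->S, B5->T, ...; covers B1=F, B2=F, B3=T, B3=F, B4=T, B4=F, B5=T, B6=E, B7=S, B8=T, B11=T
input #3 (a=8, z=7): events B1->F, B2->F, B3->T, B3->T, B3->T, B3->T, B3->F, B4->T, B4->F, B6->E, B7->S, B5->T, B8->T, B11->T; covers B1=F, B2=F, B3=T, B3=F, B4=T, B4=F, B5=T, B6=E, B7=S, B8=T, B11=T
input #4 (a=12, z=8): events B1->F, B2->T, B3->T, B3->T, B3->T, B3->T, B3->T, B3->F, B4->T, B4->T, B4->F, B6->S, B5->F, B9->F, ...; covers B1=F, B2=T, B3=T, B3=F, B4=T, B4=F, B5=F, B6=S, B9=F, B11=T
input #5 (a=12, z=9): events B1->F, B2->F, B3->T, B3->T, B3->T, B3->T, B3->T, B3->T, B3->F, B4->T, B4->F, B6->E, B7->S, B5->T, ...; covers B1=F, B2=F, B3=T, B3=F, B4=T, B4=F, B5=T, B6=E, B7=S, B8=T, B11=T
input #6 (a=13, z=12): events B1->F, B2->T, B3->T, B3->T, B3->T, B3->T, B3->T, B3->F, B4->T, B4->F, B6->S, B5->F, B9->F, B11->F; covers B1=F, B2=T, B3=T, B3=F, B4=T, B4=F, B5=F, B6=S, B9=F, B11=F
input #7 (a=5, z=3): events B1->F, B2->T, B3->T, B3->F, B4->T, B4->F, B6->S, B5->F, B9->T, B10->F, B11->T; covers B1=F, B2=T, B3=T, B3=F, B4=T, B4=F, B5=F, B6=S, B9=T, B10=F, B11=T
input #8 (a=11, z=11): events B1->F, B2->F, B3->T, B3->T, B3->T, B3->T, B3->T, B3->T, B3->F, B4->T, B4->T, B4->F, B6->E, B7->S, ...; covers B1=F, B2=F, B3=T, B3=F, B4=T, B4=F, B5=T, B6=E, B7=S, B8=T, B11=T
input #9 (a=13, z=9): events B1->F, B2->F, B3->T, B3->T, B3->T, B3->T, B3->T, B3->T, B3->T, B3->F, B4->T, B4->T, B4->F, B6->E, ...; covers B1=F, B2=F, B3=T, B3=F, B4=T, B4=F, B5=T, B6=E, B7=S, B8=T, B11=T
together the pool reaches 18 outcomes: B1=F, B2=T, B2=F, B3=T, B3=F, B4=T, B4=F, B5=T, B5=F, B6=S, B6=E, B7=S, B8=T, B9=T, B9=F, B10=F, B11=T, B11=F
no size-1 subset reaches all 18 outcomes (best union: 11/18)
no size-2 subset reaches all 18 outcomes (best union: 16/18)
at size 3, {1, 2, 7} reaches all 18 outcomes; every lexicographically earlier size-3 subset fails
Answer: 3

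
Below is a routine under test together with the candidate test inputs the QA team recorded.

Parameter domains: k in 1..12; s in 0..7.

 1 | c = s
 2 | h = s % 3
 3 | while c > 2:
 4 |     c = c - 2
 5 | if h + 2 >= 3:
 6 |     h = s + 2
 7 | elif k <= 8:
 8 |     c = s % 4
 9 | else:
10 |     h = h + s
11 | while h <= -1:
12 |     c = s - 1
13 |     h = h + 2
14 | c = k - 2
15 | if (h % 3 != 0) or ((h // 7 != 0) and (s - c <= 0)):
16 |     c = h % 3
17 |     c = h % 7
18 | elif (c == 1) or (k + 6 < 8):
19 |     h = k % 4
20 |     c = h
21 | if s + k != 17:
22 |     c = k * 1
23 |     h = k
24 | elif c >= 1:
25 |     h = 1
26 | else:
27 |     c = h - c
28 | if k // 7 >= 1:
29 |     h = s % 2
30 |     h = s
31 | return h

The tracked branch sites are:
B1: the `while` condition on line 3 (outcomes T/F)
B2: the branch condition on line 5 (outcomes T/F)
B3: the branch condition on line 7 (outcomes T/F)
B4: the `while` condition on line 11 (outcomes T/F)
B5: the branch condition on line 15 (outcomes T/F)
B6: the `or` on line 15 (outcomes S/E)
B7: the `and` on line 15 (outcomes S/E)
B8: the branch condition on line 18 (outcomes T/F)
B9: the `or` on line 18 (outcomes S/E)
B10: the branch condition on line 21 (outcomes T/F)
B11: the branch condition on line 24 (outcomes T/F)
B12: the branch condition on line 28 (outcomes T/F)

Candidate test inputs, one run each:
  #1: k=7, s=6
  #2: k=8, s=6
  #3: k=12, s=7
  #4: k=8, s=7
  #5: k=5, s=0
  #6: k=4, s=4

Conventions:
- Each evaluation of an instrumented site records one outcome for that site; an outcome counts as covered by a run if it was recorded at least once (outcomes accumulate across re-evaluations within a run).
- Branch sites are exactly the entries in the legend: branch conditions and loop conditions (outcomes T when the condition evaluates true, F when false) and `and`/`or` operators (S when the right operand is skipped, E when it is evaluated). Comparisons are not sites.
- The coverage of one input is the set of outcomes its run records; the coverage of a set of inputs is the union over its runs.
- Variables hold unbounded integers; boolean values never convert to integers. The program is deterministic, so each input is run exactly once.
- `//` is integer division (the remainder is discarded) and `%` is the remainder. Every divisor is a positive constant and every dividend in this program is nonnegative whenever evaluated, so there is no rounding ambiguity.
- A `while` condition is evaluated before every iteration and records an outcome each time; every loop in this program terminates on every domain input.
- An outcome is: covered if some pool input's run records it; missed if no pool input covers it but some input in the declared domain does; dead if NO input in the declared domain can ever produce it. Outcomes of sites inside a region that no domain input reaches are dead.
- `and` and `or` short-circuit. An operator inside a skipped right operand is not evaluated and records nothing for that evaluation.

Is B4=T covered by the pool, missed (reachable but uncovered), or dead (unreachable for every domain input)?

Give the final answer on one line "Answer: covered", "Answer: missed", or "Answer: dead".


no pool input records B4=T
checking all 96 inputs in the declared domain: B4=T is never recorded -> dead
Answer: dead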